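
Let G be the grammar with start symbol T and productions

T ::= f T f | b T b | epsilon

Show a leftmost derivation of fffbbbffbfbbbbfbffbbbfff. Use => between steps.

T=>fTf=>ffTff=>fffTfff=>fffbTbfff=>fffbbTbbfff=>fffbbbTbbbfff=>fffbbbfTfbbbfff=>fffbbbffTffbbbfff=>fffbbbffbTbffbbbfff=>fffbbbffbfTfbffbbbfff=>fffbbbffbfbTbfbffbbbfff=>fffbbbffbfbbTbbfbffbbbfff=>fffbbbffbfbbbbfbffbbbfff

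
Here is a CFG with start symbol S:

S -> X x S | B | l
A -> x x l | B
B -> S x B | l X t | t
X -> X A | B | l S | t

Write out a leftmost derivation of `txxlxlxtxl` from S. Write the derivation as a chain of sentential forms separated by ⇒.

S⇒XxS⇒BxS⇒SxBxS⇒XxSxBxS⇒XAxSxBxS⇒tAxSxBxS⇒txxlxSxBxS⇒txxlxlxBxS⇒txxlxlxtxS⇒txxlxlxtxl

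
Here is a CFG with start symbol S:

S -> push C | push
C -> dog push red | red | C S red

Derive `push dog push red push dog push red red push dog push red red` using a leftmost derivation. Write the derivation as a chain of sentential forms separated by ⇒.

S ⇒ push C ⇒ push C S red ⇒ push C S red S red ⇒ push dog push red S red S red ⇒ push dog push red push C red S red ⇒ push dog push red push dog push red red S red ⇒ push dog push red push dog push red red push C red ⇒ push dog push red push dog push red red push dog push red red

S ⇒ push C   [S -> push C]
push C ⇒ push C S red   [C -> C S red]
push C S red ⇒ push C S red S red   [C -> C S red]
push C S red S red ⇒ push dog push red S red S red   [C -> dog push red]
push dog push red S red S red ⇒ push dog push red push C red S red   [S -> push C]
push dog push red push C red S red ⇒ push dog push red push dog push red red S red   [C -> dog push red]
push dog push red push dog push red red S red ⇒ push dog push red push dog push red red push C red   [S -> push C]
push dog push red push dog push red red push C red ⇒ push dog push red push dog push red red push dog push red red   [C -> dog push red]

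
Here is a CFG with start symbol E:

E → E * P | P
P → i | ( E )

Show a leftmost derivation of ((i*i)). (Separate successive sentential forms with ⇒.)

E ⇒ P   [E → P]
P ⇒ (E)   [P → ( E )]
(E) ⇒ (P)   [E → P]
(P) ⇒ ((E))   [P → ( E )]
((E)) ⇒ ((E*P))   [E → E * P]
((E*P)) ⇒ ((P*P))   [E → P]
((P*P)) ⇒ ((i*P))   [P → i]
((i*P)) ⇒ ((i*i))   [P → i]

E ⇒ P ⇒ (E) ⇒ (P) ⇒ ((E)) ⇒ ((E*P)) ⇒ ((P*P)) ⇒ ((i*P)) ⇒ ((i*i))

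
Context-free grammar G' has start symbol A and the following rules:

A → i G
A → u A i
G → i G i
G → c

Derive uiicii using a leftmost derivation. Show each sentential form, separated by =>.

A => uAi   [A → u A i]
uAi => uiGi   [A → i G]
uiGi => uiiGii   [G → i G i]
uiiGii => uiicii   [G → c]

A=>uAi=>uiGi=>uiiGii=>uiicii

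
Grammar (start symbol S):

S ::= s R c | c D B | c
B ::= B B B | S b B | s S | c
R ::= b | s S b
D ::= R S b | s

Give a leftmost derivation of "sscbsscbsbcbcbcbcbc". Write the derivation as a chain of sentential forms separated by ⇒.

S ⇒ sRc ⇒ ssSbc ⇒ sscDBbc ⇒ sscRSbBbc ⇒ sscbSbBbc ⇒ sscbsRcbBbc ⇒ sscbssSbcbBbc ⇒ sscbsscDBbcbBbc ⇒ sscbsscRSbBbcbBbc ⇒ sscbsscbSbBbcbBbc ⇒ sscbsscbsRcbBbcbBbc ⇒ sscbsscbsbcbBbcbBbc ⇒ sscbsscbsbcbcbcbBbc ⇒ sscbsscbsbcbcbcbcbc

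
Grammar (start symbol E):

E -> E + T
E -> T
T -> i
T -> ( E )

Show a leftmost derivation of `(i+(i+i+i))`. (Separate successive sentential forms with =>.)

E => T   [E -> T]
T => (E)   [T -> ( E )]
(E) => (E+T)   [E -> E + T]
(E+T) => (T+T)   [E -> T]
(T+T) => (i+T)   [T -> i]
(i+T) => (i+(E))   [T -> ( E )]
(i+(E)) => (i+(E+T))   [E -> E + T]
(i+(E+T)) => (i+(E+T+T))   [E -> E + T]
(i+(E+T+T)) => (i+(T+T+T))   [E -> T]
(i+(T+T+T)) => (i+(i+T+T))   [T -> i]
(i+(i+T+T)) => (i+(i+i+T))   [T -> i]
(i+(i+i+T)) => (i+(i+i+i))   [T -> i]

E => T => (E) => (E+T) => (T+T) => (i+T) => (i+(E)) => (i+(E+T)) => (i+(E+T+T)) => (i+(T+T+T)) => (i+(i+T+T)) => (i+(i+i+T)) => (i+(i+i+i))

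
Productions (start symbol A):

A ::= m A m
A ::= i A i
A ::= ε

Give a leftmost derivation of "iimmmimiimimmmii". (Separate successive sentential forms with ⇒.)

A ⇒ iAi   [A ::= i A i]
iAi ⇒ iiAii   [A ::= i A i]
iiAii ⇒ iimAmii   [A ::= m A m]
iimAmii ⇒ iimmAmmii   [A ::= m A m]
iimmAmmii ⇒ iimmmAmmmii   [A ::= m A m]
iimmmAmmmii ⇒ iimmmiAimmmii   [A ::= i A i]
iimmmiAimmmii ⇒ iimmmimAmimmmii   [A ::= m A m]
iimmmimAmimmmii ⇒ iimmmimiAimimmmii   [A ::= i A i]
iimmmimiAimimmmii ⇒ iimmmimiimimmmii   [A ::= ε]

A ⇒ iAi ⇒ iiAii ⇒ iimAmii ⇒ iimmAmmii ⇒ iimmmAmmmii ⇒ iimmmiAimmmii ⇒ iimmmimAmimmmii ⇒ iimmmimiAimimmmii ⇒ iimmmimiimimmmii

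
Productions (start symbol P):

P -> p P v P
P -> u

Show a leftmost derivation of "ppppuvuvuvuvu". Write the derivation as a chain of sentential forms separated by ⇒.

P ⇒ pPvP ⇒ ppPvPvP ⇒ pppPvPvPvP ⇒ ppppPvPvPvPvP ⇒ ppppuvPvPvPvP ⇒ ppppuvuvPvPvP ⇒ ppppuvuvuvPvP ⇒ ppppuvuvuvuvP ⇒ ppppuvuvuvuvu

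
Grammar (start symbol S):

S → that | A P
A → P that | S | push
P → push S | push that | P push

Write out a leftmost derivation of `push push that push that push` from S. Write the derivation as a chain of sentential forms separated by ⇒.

S ⇒ A P ⇒ push P ⇒ push P push ⇒ push push S push ⇒ push push A P push ⇒ push push S P push ⇒ push push that P push ⇒ push push that push that push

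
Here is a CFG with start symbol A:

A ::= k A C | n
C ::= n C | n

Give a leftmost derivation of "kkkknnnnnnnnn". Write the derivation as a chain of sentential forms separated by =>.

A=>kAC=>kkACC=>kkkACCC=>kkkkACCCC=>kkkknCCCC=>kkkknnCCCC=>kkkknnnCCC=>kkkknnnnCCC=>kkkknnnnnCCC=>kkkknnnnnnCC=>kkkknnnnnnnC=>kkkknnnnnnnnC=>kkkknnnnnnnnn

A => kAC   [A ::= k A C]
kAC => kkACC   [A ::= k A C]
kkACC => kkkACCC   [A ::= k A C]
kkkACCC => kkkkACCCC   [A ::= k A C]
kkkkACCCC => kkkknCCCC   [A ::= n]
kkkknCCCC => kkkknnCCCC   [C ::= n C]
kkkknnCCCC => kkkknnnCCC   [C ::= n]
kkkknnnCCC => kkkknnnnCCC   [C ::= n C]
kkkknnnnCCC => kkkknnnnnCCC   [C ::= n C]
kkkknnnnnCCC => kkkknnnnnnCC   [C ::= n]
kkkknnnnnnCC => kkkknnnnnnnC   [C ::= n]
kkkknnnnnnnC => kkkknnnnnnnnC   [C ::= n C]
kkkknnnnnnnnC => kkkknnnnnnnnn   [C ::= n]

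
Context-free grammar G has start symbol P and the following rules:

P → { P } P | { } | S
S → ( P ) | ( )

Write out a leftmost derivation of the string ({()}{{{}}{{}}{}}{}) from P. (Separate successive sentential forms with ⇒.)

P ⇒ S   [P → S]
S ⇒ (P)   [S → ( P )]
(P) ⇒ ({P}P)   [P → { P } P]
({P}P) ⇒ ({S}P)   [P → S]
({S}P) ⇒ ({()}P)   [S → ( )]
({()}P) ⇒ ({()}{P}P)   [P → { P } P]
({()}{P}P) ⇒ ({()}{{P}P}P)   [P → { P } P]
({()}{{P}P}P) ⇒ ({()}{{{}}P}P)   [P → { }]
({()}{{{}}P}P) ⇒ ({()}{{{}}{P}P}P)   [P → { P } P]
({()}{{{}}{P}P}P) ⇒ ({()}{{{}}{{}}P}P)   [P → { }]
({()}{{{}}{{}}P}P) ⇒ ({()}{{{}}{{}}{}}P)   [P → { }]
({()}{{{}}{{}}{}}P) ⇒ ({()}{{{}}{{}}{}}{})   [P → { }]

P⇒S⇒(P)⇒({P}P)⇒({S}P)⇒({()}P)⇒({()}{P}P)⇒({()}{{P}P}P)⇒({()}{{{}}P}P)⇒({()}{{{}}{P}P}P)⇒({()}{{{}}{{}}P}P)⇒({()}{{{}}{{}}{}}P)⇒({()}{{{}}{{}}{}}{})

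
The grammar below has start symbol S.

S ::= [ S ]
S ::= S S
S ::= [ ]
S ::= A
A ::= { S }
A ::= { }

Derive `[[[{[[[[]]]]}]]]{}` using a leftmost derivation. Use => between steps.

S => SS => [S]S => [[S]]S => [[[S]]]S => [[[A]]]S => [[[{S}]]]S => [[[{[S]}]]]S => [[[{[[S]]}]]]S => [[[{[[[S]]]}]]]S => [[[{[[[[]]]]}]]]S => [[[{[[[[]]]]}]]]A => [[[{[[[[]]]]}]]]{}

S => SS   [S ::= S S]
SS => [S]S   [S ::= [ S ]]
[S]S => [[S]]S   [S ::= [ S ]]
[[S]]S => [[[S]]]S   [S ::= [ S ]]
[[[S]]]S => [[[A]]]S   [S ::= A]
[[[A]]]S => [[[{S}]]]S   [A ::= { S }]
[[[{S}]]]S => [[[{[S]}]]]S   [S ::= [ S ]]
[[[{[S]}]]]S => [[[{[[S]]}]]]S   [S ::= [ S ]]
[[[{[[S]]}]]]S => [[[{[[[S]]]}]]]S   [S ::= [ S ]]
[[[{[[[S]]]}]]]S => [[[{[[[[]]]]}]]]S   [S ::= [ ]]
[[[{[[[[]]]]}]]]S => [[[{[[[[]]]]}]]]A   [S ::= A]
[[[{[[[[]]]]}]]]A => [[[{[[[[]]]]}]]]{}   [A ::= { }]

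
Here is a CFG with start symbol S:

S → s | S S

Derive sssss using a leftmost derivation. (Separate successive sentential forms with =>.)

S => SS => sS => sSS => sSSS => sSSSS => ssSSS => sssSS => ssssS => sssss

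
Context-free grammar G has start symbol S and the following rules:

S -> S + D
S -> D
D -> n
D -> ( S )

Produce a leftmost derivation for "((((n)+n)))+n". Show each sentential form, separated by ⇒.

S⇒S+D⇒D+D⇒(S)+D⇒(D)+D⇒((S))+D⇒((D))+D⇒(((S)))+D⇒(((S+D)))+D⇒(((D+D)))+D⇒((((S)+D)))+D⇒((((D)+D)))+D⇒((((n)+D)))+D⇒((((n)+n)))+D⇒((((n)+n)))+n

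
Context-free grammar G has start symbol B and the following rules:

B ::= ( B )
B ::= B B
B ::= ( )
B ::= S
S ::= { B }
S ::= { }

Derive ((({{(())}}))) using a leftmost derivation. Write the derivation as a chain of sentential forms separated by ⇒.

B ⇒ (B)   [B ::= ( B )]
(B) ⇒ ((B))   [B ::= ( B )]
((B)) ⇒ (((B)))   [B ::= ( B )]
(((B))) ⇒ (((S)))   [B ::= S]
(((S))) ⇒ ((({B})))   [S ::= { B }]
((({B}))) ⇒ ((({S})))   [B ::= S]
((({S}))) ⇒ ((({{B}})))   [S ::= { B }]
((({{B}}))) ⇒ ((({{(B)}})))   [B ::= ( B )]
((({{(B)}}))) ⇒ ((({{(())}})))   [B ::= ( )]

B⇒(B)⇒((B))⇒(((B)))⇒(((S)))⇒((({B})))⇒((({S})))⇒((({{B}})))⇒((({{(B)}})))⇒((({{(())}})))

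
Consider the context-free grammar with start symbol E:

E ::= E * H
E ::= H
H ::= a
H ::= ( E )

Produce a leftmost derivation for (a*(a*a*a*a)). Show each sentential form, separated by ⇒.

E ⇒ H   [E ::= H]
H ⇒ (E)   [H ::= ( E )]
(E) ⇒ (E*H)   [E ::= E * H]
(E*H) ⇒ (H*H)   [E ::= H]
(H*H) ⇒ (a*H)   [H ::= a]
(a*H) ⇒ (a*(E))   [H ::= ( E )]
(a*(E)) ⇒ (a*(E*H))   [E ::= E * H]
(a*(E*H)) ⇒ (a*(E*H*H))   [E ::= E * H]
(a*(E*H*H)) ⇒ (a*(E*H*H*H))   [E ::= E * H]
(a*(E*H*H*H)) ⇒ (a*(H*H*H*H))   [E ::= H]
(a*(H*H*H*H)) ⇒ (a*(a*H*H*H))   [H ::= a]
(a*(a*H*H*H)) ⇒ (a*(a*a*H*H))   [H ::= a]
(a*(a*a*H*H)) ⇒ (a*(a*a*a*H))   [H ::= a]
(a*(a*a*a*H)) ⇒ (a*(a*a*a*a))   [H ::= a]

E⇒H⇒(E)⇒(E*H)⇒(H*H)⇒(a*H)⇒(a*(E))⇒(a*(E*H))⇒(a*(E*H*H))⇒(a*(E*H*H*H))⇒(a*(H*H*H*H))⇒(a*(a*H*H*H))⇒(a*(a*a*H*H))⇒(a*(a*a*a*H))⇒(a*(a*a*a*a))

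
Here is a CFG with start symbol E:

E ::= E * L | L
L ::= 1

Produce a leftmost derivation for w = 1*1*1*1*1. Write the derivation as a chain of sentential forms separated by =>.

E => E*L   [E ::= E * L]
E*L => E*L*L   [E ::= E * L]
E*L*L => E*L*L*L   [E ::= E * L]
E*L*L*L => E*L*L*L*L   [E ::= E * L]
E*L*L*L*L => L*L*L*L*L   [E ::= L]
L*L*L*L*L => 1*L*L*L*L   [L ::= 1]
1*L*L*L*L => 1*1*L*L*L   [L ::= 1]
1*1*L*L*L => 1*1*1*L*L   [L ::= 1]
1*1*1*L*L => 1*1*1*1*L   [L ::= 1]
1*1*1*1*L => 1*1*1*1*1   [L ::= 1]

E => E*L => E*L*L => E*L*L*L => E*L*L*L*L => L*L*L*L*L => 1*L*L*L*L => 1*1*L*L*L => 1*1*1*L*L => 1*1*1*1*L => 1*1*1*1*1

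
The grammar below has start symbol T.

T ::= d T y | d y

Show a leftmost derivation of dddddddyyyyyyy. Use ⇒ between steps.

T ⇒ dTy   [T ::= d T y]
dTy ⇒ ddTyy   [T ::= d T y]
ddTyy ⇒ dddTyyy   [T ::= d T y]
dddTyyy ⇒ ddddTyyyy   [T ::= d T y]
ddddTyyyy ⇒ dddddTyyyyy   [T ::= d T y]
dddddTyyyyy ⇒ ddddddTyyyyyy   [T ::= d T y]
ddddddTyyyyyy ⇒ dddddddyyyyyyy   [T ::= d y]

T ⇒ dTy ⇒ ddTyy ⇒ dddTyyy ⇒ ddddTyyyy ⇒ dddddTyyyyy ⇒ ddddddTyyyyyy ⇒ dddddddyyyyyyy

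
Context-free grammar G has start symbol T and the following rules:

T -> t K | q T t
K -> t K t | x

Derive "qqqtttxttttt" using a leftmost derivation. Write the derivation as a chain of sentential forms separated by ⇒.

T ⇒ qTt ⇒ qqTtt ⇒ qqqTttt ⇒ qqqtKttt ⇒ qqqttKtttt ⇒ qqqtttKttttt ⇒ qqqtttxttttt

T ⇒ qTt   [T -> q T t]
qTt ⇒ qqTtt   [T -> q T t]
qqTtt ⇒ qqqTttt   [T -> q T t]
qqqTttt ⇒ qqqtKttt   [T -> t K]
qqqtKttt ⇒ qqqttKtttt   [K -> t K t]
qqqttKtttt ⇒ qqqtttKttttt   [K -> t K t]
qqqtttKttttt ⇒ qqqtttxttttt   [K -> x]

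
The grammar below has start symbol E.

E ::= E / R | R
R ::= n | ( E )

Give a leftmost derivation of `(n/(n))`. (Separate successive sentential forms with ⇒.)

E ⇒ R ⇒ (E) ⇒ (E/R) ⇒ (R/R) ⇒ (n/R) ⇒ (n/(E)) ⇒ (n/(R)) ⇒ (n/(n))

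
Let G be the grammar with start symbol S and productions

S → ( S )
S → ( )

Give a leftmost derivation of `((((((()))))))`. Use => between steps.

S => (S) => ((S)) => (((S))) => ((((S)))) => (((((S))))) => ((((((S)))))) => ((((((()))))))

S => (S)   [S → ( S )]
(S) => ((S))   [S → ( S )]
((S)) => (((S)))   [S → ( S )]
(((S))) => ((((S))))   [S → ( S )]
((((S)))) => (((((S)))))   [S → ( S )]
(((((S))))) => ((((((S))))))   [S → ( S )]
((((((S)))))) => ((((((()))))))   [S → ( )]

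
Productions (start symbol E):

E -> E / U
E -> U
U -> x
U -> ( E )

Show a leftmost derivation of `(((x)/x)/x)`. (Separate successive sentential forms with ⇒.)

E ⇒ U ⇒ (E) ⇒ (E/U) ⇒ (U/U) ⇒ ((E)/U) ⇒ ((E/U)/U) ⇒ ((U/U)/U) ⇒ (((E)/U)/U) ⇒ (((U)/U)/U) ⇒ (((x)/U)/U) ⇒ (((x)/x)/U) ⇒ (((x)/x)/x)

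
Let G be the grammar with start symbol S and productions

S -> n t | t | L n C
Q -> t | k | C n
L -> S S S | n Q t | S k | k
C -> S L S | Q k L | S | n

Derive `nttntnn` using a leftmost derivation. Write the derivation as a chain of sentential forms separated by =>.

S => LnC => SSSnC => ntSSnC => nttSnC => nttntnC => nttntnn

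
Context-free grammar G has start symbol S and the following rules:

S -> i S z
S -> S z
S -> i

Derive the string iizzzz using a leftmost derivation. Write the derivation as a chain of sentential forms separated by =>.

S => Sz => iSzz => iSzzz => iSzzzz => iizzzz

S => Sz   [S -> S z]
Sz => iSzz   [S -> i S z]
iSzz => iSzzz   [S -> S z]
iSzzz => iSzzzz   [S -> S z]
iSzzzz => iizzzz   [S -> i]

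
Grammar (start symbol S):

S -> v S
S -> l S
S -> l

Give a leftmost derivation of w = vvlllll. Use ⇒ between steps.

S ⇒ vS   [S -> v S]
vS ⇒ vvS   [S -> v S]
vvS ⇒ vvlS   [S -> l S]
vvlS ⇒ vvllS   [S -> l S]
vvllS ⇒ vvlllS   [S -> l S]
vvlllS ⇒ vvllllS   [S -> l S]
vvllllS ⇒ vvlllll   [S -> l]

S ⇒ vS ⇒ vvS ⇒ vvlS ⇒ vvllS ⇒ vvlllS ⇒ vvllllS ⇒ vvlllll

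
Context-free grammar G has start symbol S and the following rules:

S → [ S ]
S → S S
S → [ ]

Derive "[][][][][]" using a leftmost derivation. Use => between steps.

S => SS   [S → S S]
SS => SSS   [S → S S]
SSS => SSSS   [S → S S]
SSSS => SSSSS   [S → S S]
SSSSS => []SSSS   [S → [ ]]
[]SSSS => [][]SSS   [S → [ ]]
[][]SSS => [][][]SS   [S → [ ]]
[][][]SS => [][][][]S   [S → [ ]]
[][][][]S => [][][][][]   [S → [ ]]

S=>SS=>SSS=>SSSS=>SSSSS=>[]SSSS=>[][]SSS=>[][][]SS=>[][][][]S=>[][][][][]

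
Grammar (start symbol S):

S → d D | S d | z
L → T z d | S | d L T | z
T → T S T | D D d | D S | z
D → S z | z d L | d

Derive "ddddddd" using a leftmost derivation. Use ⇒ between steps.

S ⇒ Sd ⇒ Sdd ⇒ Sddd ⇒ Sdddd ⇒ Sddddd ⇒ dDddddd ⇒ ddddddd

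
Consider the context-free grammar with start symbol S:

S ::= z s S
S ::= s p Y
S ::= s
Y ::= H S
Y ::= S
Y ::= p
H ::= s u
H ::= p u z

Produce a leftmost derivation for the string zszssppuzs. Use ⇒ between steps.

S ⇒ zsS ⇒ zszsS ⇒ zszsspY ⇒ zszsspHS ⇒ zszssppuzS ⇒ zszssppuzs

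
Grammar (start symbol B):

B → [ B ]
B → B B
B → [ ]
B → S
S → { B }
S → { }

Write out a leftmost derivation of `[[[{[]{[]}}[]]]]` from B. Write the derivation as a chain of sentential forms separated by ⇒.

B ⇒ [B]   [B → [ B ]]
[B] ⇒ [[B]]   [B → [ B ]]
[[B]] ⇒ [[[B]]]   [B → [ B ]]
[[[B]]] ⇒ [[[BB]]]   [B → B B]
[[[BB]]] ⇒ [[[SB]]]   [B → S]
[[[SB]]] ⇒ [[[{B}B]]]   [S → { B }]
[[[{B}B]]] ⇒ [[[{BB}B]]]   [B → B B]
[[[{BB}B]]] ⇒ [[[{[]B}B]]]   [B → [ ]]
[[[{[]B}B]]] ⇒ [[[{[]S}B]]]   [B → S]
[[[{[]S}B]]] ⇒ [[[{[]{B}}B]]]   [S → { B }]
[[[{[]{B}}B]]] ⇒ [[[{[]{[]}}B]]]   [B → [ ]]
[[[{[]{[]}}B]]] ⇒ [[[{[]{[]}}[]]]]   [B → [ ]]

B ⇒ [B] ⇒ [[B]] ⇒ [[[B]]] ⇒ [[[BB]]] ⇒ [[[SB]]] ⇒ [[[{B}B]]] ⇒ [[[{BB}B]]] ⇒ [[[{[]B}B]]] ⇒ [[[{[]S}B]]] ⇒ [[[{[]{B}}B]]] ⇒ [[[{[]{[]}}B]]] ⇒ [[[{[]{[]}}[]]]]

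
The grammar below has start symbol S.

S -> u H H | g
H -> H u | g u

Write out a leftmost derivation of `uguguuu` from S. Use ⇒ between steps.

S ⇒ uHH   [S -> u H H]
uHH ⇒ uguH   [H -> g u]
uguH ⇒ uguHu   [H -> H u]
uguHu ⇒ uguHuu   [H -> H u]
uguHuu ⇒ uguguuu   [H -> g u]

S ⇒ uHH ⇒ uguH ⇒ uguHu ⇒ uguHuu ⇒ uguguuu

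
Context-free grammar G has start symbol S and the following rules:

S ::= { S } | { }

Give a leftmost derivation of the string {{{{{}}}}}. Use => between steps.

S => {S}   [S ::= { S }]
{S} => {{S}}   [S ::= { S }]
{{S}} => {{{S}}}   [S ::= { S }]
{{{S}}} => {{{{S}}}}   [S ::= { S }]
{{{{S}}}} => {{{{{}}}}}   [S ::= { }]

S => {S} => {{S}} => {{{S}}} => {{{{S}}}} => {{{{{}}}}}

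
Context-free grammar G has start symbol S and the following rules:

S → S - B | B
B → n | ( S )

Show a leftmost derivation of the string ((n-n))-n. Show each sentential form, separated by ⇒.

S ⇒ S-B ⇒ B-B ⇒ (S)-B ⇒ (B)-B ⇒ ((S))-B ⇒ ((S-B))-B ⇒ ((B-B))-B ⇒ ((n-B))-B ⇒ ((n-n))-B ⇒ ((n-n))-n

S ⇒ S-B   [S → S - B]
S-B ⇒ B-B   [S → B]
B-B ⇒ (S)-B   [B → ( S )]
(S)-B ⇒ (B)-B   [S → B]
(B)-B ⇒ ((S))-B   [B → ( S )]
((S))-B ⇒ ((S-B))-B   [S → S - B]
((S-B))-B ⇒ ((B-B))-B   [S → B]
((B-B))-B ⇒ ((n-B))-B   [B → n]
((n-B))-B ⇒ ((n-n))-B   [B → n]
((n-n))-B ⇒ ((n-n))-n   [B → n]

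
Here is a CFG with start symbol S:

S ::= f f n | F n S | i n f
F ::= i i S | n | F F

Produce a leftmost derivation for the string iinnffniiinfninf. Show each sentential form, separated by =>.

S => FnS => FFnS => iiSFnS => iiFnSFnS => iinnSFnS => iinnffnFnS => iinnffniiSnS => iinnffniiinfnS => iinnffniiinfninf

S => FnS   [S ::= F n S]
FnS => FFnS   [F ::= F F]
FFnS => iiSFnS   [F ::= i i S]
iiSFnS => iiFnSFnS   [S ::= F n S]
iiFnSFnS => iinnSFnS   [F ::= n]
iinnSFnS => iinnffnFnS   [S ::= f f n]
iinnffnFnS => iinnffniiSnS   [F ::= i i S]
iinnffniiSnS => iinnffniiinfnS   [S ::= i n f]
iinnffniiinfnS => iinnffniiinfninf   [S ::= i n f]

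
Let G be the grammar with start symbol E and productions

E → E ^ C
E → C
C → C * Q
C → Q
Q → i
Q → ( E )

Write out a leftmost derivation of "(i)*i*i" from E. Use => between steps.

E => C => C*Q => C*Q*Q => Q*Q*Q => (E)*Q*Q => (C)*Q*Q => (Q)*Q*Q => (i)*Q*Q => (i)*i*Q => (i)*i*i

E => C   [E → C]
C => C*Q   [C → C * Q]
C*Q => C*Q*Q   [C → C * Q]
C*Q*Q => Q*Q*Q   [C → Q]
Q*Q*Q => (E)*Q*Q   [Q → ( E )]
(E)*Q*Q => (C)*Q*Q   [E → C]
(C)*Q*Q => (Q)*Q*Q   [C → Q]
(Q)*Q*Q => (i)*Q*Q   [Q → i]
(i)*Q*Q => (i)*i*Q   [Q → i]
(i)*i*Q => (i)*i*i   [Q → i]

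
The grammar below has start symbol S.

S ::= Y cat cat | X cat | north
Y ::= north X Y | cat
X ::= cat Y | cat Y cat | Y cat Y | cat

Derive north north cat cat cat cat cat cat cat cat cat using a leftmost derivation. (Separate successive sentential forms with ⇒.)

S ⇒ Y cat cat   [S ::= Y cat cat]
Y cat cat ⇒ north X Y cat cat   [Y ::= north X Y]
north X Y cat cat ⇒ north Y cat Y Y cat cat   [X ::= Y cat Y]
north Y cat Y Y cat cat ⇒ north north X Y cat Y Y cat cat   [Y ::= north X Y]
north north X Y cat Y Y cat cat ⇒ north north Y cat Y Y cat Y Y cat cat   [X ::= Y cat Y]
north north Y cat Y Y cat Y Y cat cat ⇒ north north cat cat Y Y cat Y Y cat cat   [Y ::= cat]
north north cat cat Y Y cat Y Y cat cat ⇒ north north cat cat cat Y cat Y Y cat cat   [Y ::= cat]
north north cat cat cat Y cat Y Y cat cat ⇒ north north cat cat cat cat cat Y Y cat cat   [Y ::= cat]
north north cat cat cat cat cat Y Y cat cat ⇒ north north cat cat cat cat cat cat Y cat cat   [Y ::= cat]
north north cat cat cat cat cat cat Y cat cat ⇒ north north cat cat cat cat cat cat cat cat cat   [Y ::= cat]

S ⇒ Y cat cat ⇒ north X Y cat cat ⇒ north Y cat Y Y cat cat ⇒ north north X Y cat Y Y cat cat ⇒ north north Y cat Y Y cat Y Y cat cat ⇒ north north cat cat Y Y cat Y Y cat cat ⇒ north north cat cat cat Y cat Y Y cat cat ⇒ north north cat cat cat cat cat Y Y cat cat ⇒ north north cat cat cat cat cat cat Y cat cat ⇒ north north cat cat cat cat cat cat cat cat cat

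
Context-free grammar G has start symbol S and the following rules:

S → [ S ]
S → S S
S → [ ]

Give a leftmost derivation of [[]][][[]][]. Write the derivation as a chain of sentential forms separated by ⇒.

S ⇒ SS   [S → S S]
SS ⇒ SSS   [S → S S]
SSS ⇒ [S]SS   [S → [ S ]]
[S]SS ⇒ [[]]SS   [S → [ ]]
[[]]SS ⇒ [[]]SSS   [S → S S]
[[]]SSS ⇒ [[]][]SS   [S → [ ]]
[[]][]SS ⇒ [[]][][S]S   [S → [ S ]]
[[]][][S]S ⇒ [[]][][[]]S   [S → [ ]]
[[]][][[]]S ⇒ [[]][][[]][]   [S → [ ]]

S ⇒ SS ⇒ SSS ⇒ [S]SS ⇒ [[]]SS ⇒ [[]]SSS ⇒ [[]][]SS ⇒ [[]][][S]S ⇒ [[]][][[]]S ⇒ [[]][][[]][]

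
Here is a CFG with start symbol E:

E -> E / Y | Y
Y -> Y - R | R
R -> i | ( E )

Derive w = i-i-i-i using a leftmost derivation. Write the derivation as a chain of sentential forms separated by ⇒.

E ⇒ Y   [E -> Y]
Y ⇒ Y-R   [Y -> Y - R]
Y-R ⇒ Y-R-R   [Y -> Y - R]
Y-R-R ⇒ Y-R-R-R   [Y -> Y - R]
Y-R-R-R ⇒ R-R-R-R   [Y -> R]
R-R-R-R ⇒ i-R-R-R   [R -> i]
i-R-R-R ⇒ i-i-R-R   [R -> i]
i-i-R-R ⇒ i-i-i-R   [R -> i]
i-i-i-R ⇒ i-i-i-i   [R -> i]

E ⇒ Y ⇒ Y-R ⇒ Y-R-R ⇒ Y-R-R-R ⇒ R-R-R-R ⇒ i-R-R-R ⇒ i-i-R-R ⇒ i-i-i-R ⇒ i-i-i-i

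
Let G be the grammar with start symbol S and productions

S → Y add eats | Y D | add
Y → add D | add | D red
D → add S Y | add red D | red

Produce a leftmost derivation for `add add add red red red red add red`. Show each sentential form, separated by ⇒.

S ⇒ Y D   [S → Y D]
Y D ⇒ add D D   [Y → add D]
add D D ⇒ add add S Y D   [D → add S Y]
add add S Y D ⇒ add add Y D Y D   [S → Y D]
add add Y D Y D ⇒ add add D red D Y D   [Y → D red]
add add D red D Y D ⇒ add add add red D red D Y D   [D → add red D]
add add add red D red D Y D ⇒ add add add red red red D Y D   [D → red]
add add add red red red D Y D ⇒ add add add red red red red Y D   [D → red]
add add add red red red red Y D ⇒ add add add red red red red add D   [Y → add]
add add add red red red red add D ⇒ add add add red red red red add red   [D → red]

S ⇒ Y D ⇒ add D D ⇒ add add S Y D ⇒ add add Y D Y D ⇒ add add D red D Y D ⇒ add add add red D red D Y D ⇒ add add add red red red D Y D ⇒ add add add red red red red Y D ⇒ add add add red red red red add D ⇒ add add add red red red red add red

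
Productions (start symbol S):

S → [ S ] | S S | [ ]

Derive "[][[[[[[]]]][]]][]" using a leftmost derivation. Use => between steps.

S => SS => SSS => []SS => [][S]S => [][[S]]S => [][[SS]]S => [][[[S]S]]S => [][[[[S]]S]]S => [][[[[[S]]]S]]S => [][[[[[[]]]]S]]S => [][[[[[[]]]][]]]S => [][[[[[[]]]][]]][]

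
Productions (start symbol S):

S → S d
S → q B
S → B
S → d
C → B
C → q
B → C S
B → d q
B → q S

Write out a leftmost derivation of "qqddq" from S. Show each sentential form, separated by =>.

S => qB   [S → q B]
qB => qCS   [B → C S]
qCS => qBS   [C → B]
qBS => qqSS   [B → q S]
qqSS => qqdS   [S → d]
qqdS => qqdB   [S → B]
qqdB => qqddq   [B → d q]

S=>qB=>qCS=>qBS=>qqSS=>qqdS=>qqdB=>qqddq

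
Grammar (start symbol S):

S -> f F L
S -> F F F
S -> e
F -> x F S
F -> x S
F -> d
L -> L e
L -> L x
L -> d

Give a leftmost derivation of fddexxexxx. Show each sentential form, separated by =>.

S => fFL => fdL => fdLx => fdLxx => fdLxxx => fdLexxx => fdLxexxx => fdLxxexxx => fdLexxexxx => fddexxexxx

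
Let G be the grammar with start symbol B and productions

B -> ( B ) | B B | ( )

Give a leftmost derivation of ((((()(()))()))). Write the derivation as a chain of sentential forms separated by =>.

B => (B)   [B -> ( B )]
(B) => ((B))   [B -> ( B )]
((B)) => (((B)))   [B -> ( B )]
(((B))) => (((BB)))   [B -> B B]
(((BB))) => ((((B)B)))   [B -> ( B )]
((((B)B))) => ((((BB)B)))   [B -> B B]
((((BB)B))) => ((((()B)B)))   [B -> ( )]
((((()B)B))) => ((((()(B))B)))   [B -> ( B )]
((((()(B))B))) => ((((()(()))B)))   [B -> ( )]
((((()(()))B))) => ((((()(()))())))   [B -> ( )]

B => (B) => ((B)) => (((B))) => (((BB))) => ((((B)B))) => ((((BB)B))) => ((((()B)B))) => ((((()(B))B))) => ((((()(()))B))) => ((((()(()))())))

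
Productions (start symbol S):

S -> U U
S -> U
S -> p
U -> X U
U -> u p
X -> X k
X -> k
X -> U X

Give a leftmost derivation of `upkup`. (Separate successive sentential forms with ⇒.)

S ⇒ U   [S -> U]
U ⇒ XU   [U -> X U]
XU ⇒ UXU   [X -> U X]
UXU ⇒ upXU   [U -> u p]
upXU ⇒ upkU   [X -> k]
upkU ⇒ upkup   [U -> u p]

S⇒U⇒XU⇒UXU⇒upXU⇒upkU⇒upkup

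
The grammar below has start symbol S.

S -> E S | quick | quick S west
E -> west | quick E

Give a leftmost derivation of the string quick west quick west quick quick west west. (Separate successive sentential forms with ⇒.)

S ⇒ E S ⇒ quick E S ⇒ quick west S ⇒ quick west quick S west ⇒ quick west quick E S west ⇒ quick west quick west S west ⇒ quick west quick west quick S west west ⇒ quick west quick west quick quick west west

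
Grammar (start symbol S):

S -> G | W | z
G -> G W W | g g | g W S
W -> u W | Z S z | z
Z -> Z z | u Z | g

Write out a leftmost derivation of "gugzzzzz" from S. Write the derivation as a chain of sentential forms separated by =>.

S => G => GWW => gWSWW => guWSWW => guZSzSWW => gugSzSWW => gugzzSWW => gugzzzWW => gugzzzzW => gugzzzzz

S => G   [S -> G]
G => GWW   [G -> G W W]
GWW => gWSWW   [G -> g W S]
gWSWW => guWSWW   [W -> u W]
guWSWW => guZSzSWW   [W -> Z S z]
guZSzSWW => gugSzSWW   [Z -> g]
gugSzSWW => gugzzSWW   [S -> z]
gugzzSWW => gugzzzWW   [S -> z]
gugzzzWW => gugzzzzW   [W -> z]
gugzzzzW => gugzzzzz   [W -> z]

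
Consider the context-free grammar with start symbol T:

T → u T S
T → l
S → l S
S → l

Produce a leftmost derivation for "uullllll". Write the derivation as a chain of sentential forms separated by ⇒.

T ⇒ uTS   [T → u T S]
uTS ⇒ uuTSS   [T → u T S]
uuTSS ⇒ uulSS   [T → l]
uulSS ⇒ uullSS   [S → l S]
uullSS ⇒ uulllSS   [S → l S]
uulllSS ⇒ uullllS   [S → l]
uullllS ⇒ uulllllS   [S → l S]
uulllllS ⇒ uullllll   [S → l]

T ⇒ uTS ⇒ uuTSS ⇒ uulSS ⇒ uullSS ⇒ uulllSS ⇒ uullllS ⇒ uulllllS ⇒ uullllll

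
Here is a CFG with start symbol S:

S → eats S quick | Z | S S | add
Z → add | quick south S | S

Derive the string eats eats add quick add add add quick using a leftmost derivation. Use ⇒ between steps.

S ⇒ eats S quick ⇒ eats S S quick ⇒ eats S S S quick ⇒ eats eats S quick S S quick ⇒ eats eats add quick S S quick ⇒ eats eats add quick S S S quick ⇒ eats eats add quick add S S quick ⇒ eats eats add quick add Z S quick ⇒ eats eats add quick add add S quick ⇒ eats eats add quick add add add quick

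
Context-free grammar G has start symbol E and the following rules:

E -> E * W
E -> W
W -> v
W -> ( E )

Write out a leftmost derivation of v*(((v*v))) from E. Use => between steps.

E => E*W => W*W => v*W => v*(E) => v*(W) => v*((E)) => v*((W)) => v*(((E))) => v*(((E*W))) => v*(((W*W))) => v*(((v*W))) => v*(((v*v)))

E => E*W   [E -> E * W]
E*W => W*W   [E -> W]
W*W => v*W   [W -> v]
v*W => v*(E)   [W -> ( E )]
v*(E) => v*(W)   [E -> W]
v*(W) => v*((E))   [W -> ( E )]
v*((E)) => v*((W))   [E -> W]
v*((W)) => v*(((E)))   [W -> ( E )]
v*(((E))) => v*(((E*W)))   [E -> E * W]
v*(((E*W))) => v*(((W*W)))   [E -> W]
v*(((W*W))) => v*(((v*W)))   [W -> v]
v*(((v*W))) => v*(((v*v)))   [W -> v]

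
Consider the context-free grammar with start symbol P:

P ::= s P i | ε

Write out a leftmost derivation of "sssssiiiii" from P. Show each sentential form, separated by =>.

P => sPi => ssPii => sssPiii => ssssPiiii => sssssPiiiii => sssssiiiii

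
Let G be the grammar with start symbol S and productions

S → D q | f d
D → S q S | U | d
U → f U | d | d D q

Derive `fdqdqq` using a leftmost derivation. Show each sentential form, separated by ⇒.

S ⇒ Dq   [S → D q]
Dq ⇒ SqSq   [D → S q S]
SqSq ⇒ fdqSq   [S → f d]
fdqSq ⇒ fdqDqq   [S → D q]
fdqDqq ⇒ fdqUqq   [D → U]
fdqUqq ⇒ fdqdqq   [U → d]

S⇒Dq⇒SqSq⇒fdqSq⇒fdqDqq⇒fdqUqq⇒fdqdqq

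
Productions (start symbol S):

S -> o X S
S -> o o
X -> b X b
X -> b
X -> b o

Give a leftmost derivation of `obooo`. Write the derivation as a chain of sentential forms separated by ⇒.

S ⇒ oXS ⇒ oboS ⇒ obooo

S ⇒ oXS   [S -> o X S]
oXS ⇒ oboS   [X -> b o]
oboS ⇒ obooo   [S -> o o]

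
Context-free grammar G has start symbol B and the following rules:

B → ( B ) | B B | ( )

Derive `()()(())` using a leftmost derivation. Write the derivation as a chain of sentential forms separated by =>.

B => BB   [B → B B]
BB => ()B   [B → ( )]
()B => ()BB   [B → B B]
()BB => ()()B   [B → ( )]
()()B => ()()(B)   [B → ( B )]
()()(B) => ()()(())   [B → ( )]

B => BB => ()B => ()BB => ()()B => ()()(B) => ()()(())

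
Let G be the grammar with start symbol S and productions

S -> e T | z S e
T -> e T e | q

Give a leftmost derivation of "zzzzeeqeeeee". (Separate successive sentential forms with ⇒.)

S⇒zSe⇒zzSee⇒zzzSeee⇒zzzzSeeee⇒zzzzeTeeee⇒zzzzeeTeeeee⇒zzzzeeqeeeee

S ⇒ zSe   [S -> z S e]
zSe ⇒ zzSee   [S -> z S e]
zzSee ⇒ zzzSeee   [S -> z S e]
zzzSeee ⇒ zzzzSeeee   [S -> z S e]
zzzzSeeee ⇒ zzzzeTeeee   [S -> e T]
zzzzeTeeee ⇒ zzzzeeTeeeee   [T -> e T e]
zzzzeeTeeeee ⇒ zzzzeeqeeeee   [T -> q]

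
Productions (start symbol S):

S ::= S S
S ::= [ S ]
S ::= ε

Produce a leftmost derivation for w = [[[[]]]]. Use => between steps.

S => [S] => [SS] => [[S]S] => [[[S]]S] => [[[SS]]S] => [[[[S]S]]S] => [[[[]S]]S] => [[[[]]]S] => [[[[]]]]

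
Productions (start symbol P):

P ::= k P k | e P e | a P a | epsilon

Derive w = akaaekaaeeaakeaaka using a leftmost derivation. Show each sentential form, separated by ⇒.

P ⇒ aPa   [P ::= a P a]
aPa ⇒ akPka   [P ::= k P k]
akPka ⇒ akaPaka   [P ::= a P a]
akaPaka ⇒ akaaPaaka   [P ::= a P a]
akaaPaaka ⇒ akaaePeaaka   [P ::= e P e]
akaaePeaaka ⇒ akaaekPkeaaka   [P ::= k P k]
akaaekPkeaaka ⇒ akaaekaPakeaaka   [P ::= a P a]
akaaekaPakeaaka ⇒ akaaekaaPaakeaaka   [P ::= a P a]
akaaekaaPaakeaaka ⇒ akaaekaaePeaakeaaka   [P ::= e P e]
akaaekaaePeaakeaaka ⇒ akaaekaaeeaakeaaka   [P ::= epsilon]

P ⇒ aPa ⇒ akPka ⇒ akaPaka ⇒ akaaPaaka ⇒ akaaePeaaka ⇒ akaaekPkeaaka ⇒ akaaekaPakeaaka ⇒ akaaekaaPaakeaaka ⇒ akaaekaaePeaakeaaka ⇒ akaaekaaeeaakeaaka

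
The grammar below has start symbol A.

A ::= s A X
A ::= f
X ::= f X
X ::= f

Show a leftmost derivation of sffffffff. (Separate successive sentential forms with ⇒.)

A ⇒ sAX ⇒ sfX ⇒ sffX ⇒ sfffX ⇒ sffffX ⇒ sfffffX ⇒ sffffffX ⇒ sfffffffX ⇒ sffffffff

A ⇒ sAX   [A ::= s A X]
sAX ⇒ sfX   [A ::= f]
sfX ⇒ sffX   [X ::= f X]
sffX ⇒ sfffX   [X ::= f X]
sfffX ⇒ sffffX   [X ::= f X]
sffffX ⇒ sfffffX   [X ::= f X]
sfffffX ⇒ sffffffX   [X ::= f X]
sffffffX ⇒ sfffffffX   [X ::= f X]
sfffffffX ⇒ sffffffff   [X ::= f]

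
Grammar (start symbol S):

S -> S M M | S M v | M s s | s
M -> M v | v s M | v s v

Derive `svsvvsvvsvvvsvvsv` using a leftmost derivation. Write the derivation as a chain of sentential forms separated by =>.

S=>SMM=>SMvMM=>SMMMvMM=>sMMMvMM=>svsvMMvMM=>svsvvsvMvMM=>svsvvsvvsvvMM=>svsvvsvvsvvvsvM=>svsvvsvvsvvvsvvsv

S => SMM   [S -> S M M]
SMM => SMvMM   [S -> S M v]
SMvMM => SMMMvMM   [S -> S M M]
SMMMvMM => sMMMvMM   [S -> s]
sMMMvMM => svsvMMvMM   [M -> v s v]
svsvMMvMM => svsvvsvMvMM   [M -> v s v]
svsvvsvMvMM => svsvvsvvsvvMM   [M -> v s v]
svsvvsvvsvvMM => svsvvsvvsvvvsvM   [M -> v s v]
svsvvsvvsvvvsvM => svsvvsvvsvvvsvvsv   [M -> v s v]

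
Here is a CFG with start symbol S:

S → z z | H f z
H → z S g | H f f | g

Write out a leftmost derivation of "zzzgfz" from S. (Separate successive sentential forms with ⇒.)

S ⇒ Hfz ⇒ zSgfz ⇒ zzzgfz

S ⇒ Hfz   [S → H f z]
Hfz ⇒ zSgfz   [H → z S g]
zSgfz ⇒ zzzgfz   [S → z z]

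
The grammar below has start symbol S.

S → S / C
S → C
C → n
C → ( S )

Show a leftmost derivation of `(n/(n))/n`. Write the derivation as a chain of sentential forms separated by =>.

S => S/C => C/C => (S)/C => (S/C)/C => (C/C)/C => (n/C)/C => (n/(S))/C => (n/(C))/C => (n/(n))/C => (n/(n))/n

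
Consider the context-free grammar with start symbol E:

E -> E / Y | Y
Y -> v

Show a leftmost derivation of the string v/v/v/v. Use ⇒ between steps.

E ⇒ E/Y ⇒ E/Y/Y ⇒ E/Y/Y/Y ⇒ Y/Y/Y/Y ⇒ v/Y/Y/Y ⇒ v/v/Y/Y ⇒ v/v/v/Y ⇒ v/v/v/v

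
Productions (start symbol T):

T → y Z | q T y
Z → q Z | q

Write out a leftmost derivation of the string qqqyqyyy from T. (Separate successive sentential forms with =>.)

T=>qTy=>qqTyy=>qqqTyyy=>qqqyZyyy=>qqqyqyyy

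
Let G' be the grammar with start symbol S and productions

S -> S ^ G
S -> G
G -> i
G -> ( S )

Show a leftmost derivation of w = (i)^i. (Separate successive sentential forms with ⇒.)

S⇒S^G⇒G^G⇒(S)^G⇒(G)^G⇒(i)^G⇒(i)^i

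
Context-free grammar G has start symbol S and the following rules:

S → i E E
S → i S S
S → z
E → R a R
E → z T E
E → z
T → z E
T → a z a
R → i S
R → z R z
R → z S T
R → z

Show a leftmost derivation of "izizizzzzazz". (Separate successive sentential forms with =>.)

S => iSS   [S → i S S]
iSS => izS   [S → z]
izS => iziEE   [S → i E E]
iziEE => iziRaRE   [E → R a R]
iziRaRE => izizSTaRE   [R → z S T]
izizSTaRE => iziziSSTaRE   [S → i S S]
iziziSSTaRE => izizizSTaRE   [S → z]
izizizSTaRE => izizizzTaRE   [S → z]
izizizzTaRE => izizizzzEaRE   [T → z E]
izizizzzEaRE => izizizzzzaRE   [E → z]
izizizzzzaRE => izizizzzzazE   [R → z]
izizizzzzazE => izizizzzzazz   [E → z]

S=>iSS=>izS=>iziEE=>iziRaRE=>izizSTaRE=>iziziSSTaRE=>izizizSTaRE=>izizizzTaRE=>izizizzzEaRE=>izizizzzzaRE=>izizizzzzazE=>izizizzzzazz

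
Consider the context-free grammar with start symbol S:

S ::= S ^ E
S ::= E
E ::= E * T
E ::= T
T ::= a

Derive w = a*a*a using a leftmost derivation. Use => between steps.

S => E => E*T => E*T*T => T*T*T => a*T*T => a*a*T => a*a*a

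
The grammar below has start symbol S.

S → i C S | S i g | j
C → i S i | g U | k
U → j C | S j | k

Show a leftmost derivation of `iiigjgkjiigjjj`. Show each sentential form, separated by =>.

S => iCS => iiSiS => iiiCSiS => iiigUSiS => iiigjCSiS => iiigjgUSiS => iiigjgkSiS => iiigjgkjiS => iiigjgkjiiCS => iiigjgkjiigUS => iiigjgkjiigSjS => iiigjgkjiigjjS => iiigjgkjiigjjj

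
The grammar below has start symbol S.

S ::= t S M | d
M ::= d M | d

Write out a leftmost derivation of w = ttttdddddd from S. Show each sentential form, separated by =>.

S => tSM => ttSMM => tttSMMM => ttttSMMMM => ttttdMMMM => ttttddMMM => ttttdddMMM => ttttddddMM => ttttdddddM => ttttdddddd

S => tSM   [S ::= t S M]
tSM => ttSMM   [S ::= t S M]
ttSMM => tttSMMM   [S ::= t S M]
tttSMMM => ttttSMMMM   [S ::= t S M]
ttttSMMMM => ttttdMMMM   [S ::= d]
ttttdMMMM => ttttddMMM   [M ::= d]
ttttddMMM => ttttdddMMM   [M ::= d M]
ttttdddMMM => ttttddddMM   [M ::= d]
ttttddddMM => ttttdddddM   [M ::= d]
ttttdddddM => ttttdddddd   [M ::= d]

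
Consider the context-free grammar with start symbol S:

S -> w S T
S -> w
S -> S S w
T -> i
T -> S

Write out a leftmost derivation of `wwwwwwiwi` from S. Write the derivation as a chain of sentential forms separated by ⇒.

S ⇒ wST ⇒ wSSwT ⇒ wSSwSwT ⇒ wwSwSwT ⇒ wwwwSwT ⇒ wwwwwSTwT ⇒ wwwwwwTwT ⇒ wwwwwwiwT ⇒ wwwwwwiwi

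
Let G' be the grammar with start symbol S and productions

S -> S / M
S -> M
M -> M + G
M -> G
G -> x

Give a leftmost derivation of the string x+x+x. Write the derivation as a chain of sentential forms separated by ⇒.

S ⇒ M ⇒ M+G ⇒ M+G+G ⇒ G+G+G ⇒ x+G+G ⇒ x+x+G ⇒ x+x+x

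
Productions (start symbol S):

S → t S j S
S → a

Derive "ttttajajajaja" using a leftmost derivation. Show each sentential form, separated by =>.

S => tSjS => ttSjSjS => tttSjSjSjS => ttttSjSjSjSjS => ttttajSjSjSjS => ttttajajSjSjS => ttttajajajSjS => ttttajajajajS => ttttajajajaja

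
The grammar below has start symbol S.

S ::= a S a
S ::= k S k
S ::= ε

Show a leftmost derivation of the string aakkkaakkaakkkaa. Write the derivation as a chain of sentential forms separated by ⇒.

S ⇒ aSa ⇒ aaSaa ⇒ aakSkaa ⇒ aakkSkkaa ⇒ aakkkSkkkaa ⇒ aakkkaSakkkaa ⇒ aakkkaaSaakkkaa ⇒ aakkkaakSkaakkkaa ⇒ aakkkaakkaakkkaa

S ⇒ aSa   [S ::= a S a]
aSa ⇒ aaSaa   [S ::= a S a]
aaSaa ⇒ aakSkaa   [S ::= k S k]
aakSkaa ⇒ aakkSkkaa   [S ::= k S k]
aakkSkkaa ⇒ aakkkSkkkaa   [S ::= k S k]
aakkkSkkkaa ⇒ aakkkaSakkkaa   [S ::= a S a]
aakkkaSakkkaa ⇒ aakkkaaSaakkkaa   [S ::= a S a]
aakkkaaSaakkkaa ⇒ aakkkaakSkaakkkaa   [S ::= k S k]
aakkkaakSkaakkkaa ⇒ aakkkaakkaakkkaa   [S ::= ε]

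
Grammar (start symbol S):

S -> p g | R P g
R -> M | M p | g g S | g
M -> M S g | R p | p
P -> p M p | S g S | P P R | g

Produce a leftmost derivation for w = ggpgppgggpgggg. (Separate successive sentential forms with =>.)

S => RPg   [S -> R P g]
RPg => ggSPg   [R -> g g S]
ggSPg => ggpgPg   [S -> p g]
ggpgPg => ggpgPPRg   [P -> P P R]
ggpgPPRg => ggpgSgSPRg   [P -> S g S]
ggpgSgSPRg => ggpgRPggSPRg   [S -> R P g]
ggpgRPggSPRg => ggpgMpPggSPRg   [R -> M p]
ggpgMpPggSPRg => ggpgppPggSPRg   [M -> p]
ggpgppPggSPRg => ggpgppgggSPRg   [P -> g]
ggpgppgggSPRg => ggpgppgggpgPRg   [S -> p g]
ggpgppgggpgPRg => ggpgppgggpggRg   [P -> g]
ggpgppgggpggRg => ggpgppgggpgggg   [R -> g]

S => RPg => ggSPg => ggpgPg => ggpgPPRg => ggpgSgSPRg => ggpgRPggSPRg => ggpgMpPggSPRg => ggpgppPggSPRg => ggpgppgggSPRg => ggpgppgggpgPRg => ggpgppgggpggRg => ggpgppgggpgggg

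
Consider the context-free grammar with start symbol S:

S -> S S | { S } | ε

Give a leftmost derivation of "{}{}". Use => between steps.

S => SS   [S -> S S]
SS => SSS   [S -> S S]
SSS => SSSS   [S -> S S]
SSSS => {S}SSS   [S -> { S }]
{S}SSS => {}SSS   [S -> ε]
{}SSS => {}{S}SS   [S -> { S }]
{}{S}SS => {}{}SS   [S -> ε]
{}{}SS => {}{}S   [S -> ε]
{}{}S => {}{}   [S -> ε]

S=>SS=>SSS=>SSSS=>{S}SSS=>{}SSS=>{}{S}SS=>{}{}SS=>{}{}S=>{}{}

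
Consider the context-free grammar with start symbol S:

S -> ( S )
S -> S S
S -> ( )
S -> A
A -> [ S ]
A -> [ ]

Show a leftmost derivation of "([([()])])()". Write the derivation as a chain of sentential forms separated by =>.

S => SS   [S -> S S]
SS => (S)S   [S -> ( S )]
(S)S => (A)S   [S -> A]
(A)S => ([S])S   [A -> [ S ]]
([S])S => ([(S)])S   [S -> ( S )]
([(S)])S => ([(A)])S   [S -> A]
([(A)])S => ([([S])])S   [A -> [ S ]]
([([S])])S => ([([()])])S   [S -> ( )]
([([()])])S => ([([()])])()   [S -> ( )]

S => SS => (S)S => (A)S => ([S])S => ([(S)])S => ([(A)])S => ([([S])])S => ([([()])])S => ([([()])])()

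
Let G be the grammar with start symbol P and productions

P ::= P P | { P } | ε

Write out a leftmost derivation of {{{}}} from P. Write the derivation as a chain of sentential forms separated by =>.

P=>PP=>PPP=>PPPP=>PPPPP=>PPPPPP=>{P}PPPPP=>{{P}}PPPPP=>{{{P}}}PPPPP=>{{{}}}PPPPP=>{{{}}}PPPP=>{{{}}}PPP=>{{{}}}PP=>{{{}}}P=>{{{}}}

P => PP   [P ::= P P]
PP => PPP   [P ::= P P]
PPP => PPPP   [P ::= P P]
PPPP => PPPPP   [P ::= P P]
PPPPP => PPPPPP   [P ::= P P]
PPPPPP => {P}PPPPP   [P ::= { P }]
{P}PPPPP => {{P}}PPPPP   [P ::= { P }]
{{P}}PPPPP => {{{P}}}PPPPP   [P ::= { P }]
{{{P}}}PPPPP => {{{}}}PPPPP   [P ::= ε]
{{{}}}PPPPP => {{{}}}PPPP   [P ::= ε]
{{{}}}PPPP => {{{}}}PPP   [P ::= ε]
{{{}}}PPP => {{{}}}PP   [P ::= ε]
{{{}}}PP => {{{}}}P   [P ::= ε]
{{{}}}P => {{{}}}   [P ::= ε]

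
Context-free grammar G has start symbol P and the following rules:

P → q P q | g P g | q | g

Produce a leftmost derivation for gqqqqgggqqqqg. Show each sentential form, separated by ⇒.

P ⇒ gPg   [P → g P g]
gPg ⇒ gqPqg   [P → q P q]
gqPqg ⇒ gqqPqqg   [P → q P q]
gqqPqqg ⇒ gqqqPqqqg   [P → q P q]
gqqqPqqqg ⇒ gqqqqPqqqqg   [P → q P q]
gqqqqPqqqqg ⇒ gqqqqgPgqqqqg   [P → g P g]
gqqqqgPgqqqqg ⇒ gqqqqgggqqqqg   [P → g]

P ⇒ gPg ⇒ gqPqg ⇒ gqqPqqg ⇒ gqqqPqqqg ⇒ gqqqqPqqqqg ⇒ gqqqqgPgqqqqg ⇒ gqqqqgggqqqqg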